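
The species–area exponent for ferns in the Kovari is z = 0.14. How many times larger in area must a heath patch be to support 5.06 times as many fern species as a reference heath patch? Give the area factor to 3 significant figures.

(A₂/A₁)^0.14 = 5.06, so A₂/A₁ = 5.06^(1/0.14) = 5.06^7.143
ln(A₂/A₁) = ln 5.06 / 0.14 = 1.6214 / 0.14 = 11.5812
A₂/A₁ = e^11.5812 ≈ 107065

107000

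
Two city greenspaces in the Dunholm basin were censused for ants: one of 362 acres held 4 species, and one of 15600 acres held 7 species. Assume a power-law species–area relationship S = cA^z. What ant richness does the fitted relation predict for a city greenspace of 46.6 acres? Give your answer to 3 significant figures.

2.95

z = ln(7/4) / ln(15600/362) = 0.5596 / 3.7634 = 0.1487
c = 4 / 362^0.1487 = 4 / 2.401 = 1.666
S₃ = 1.666 × 46.6^0.1487 = 1.666 × 1.77 ≈ 2.949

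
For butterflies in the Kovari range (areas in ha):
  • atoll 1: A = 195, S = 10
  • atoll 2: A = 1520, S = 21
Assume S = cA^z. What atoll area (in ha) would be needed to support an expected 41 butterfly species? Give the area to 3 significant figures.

z = ln(21/10) / ln(1520/195) = 0.7419 / 2.0535 = 0.3613
c = 10 / 195^0.3613 = 10 / 6.721 = 1.488
A = (41/1.488)^(1/0.3613) ⇒ ln A = ln(27.55)/0.3613 = 9.1782
A = e^9.1782 ≈ 9684 ha

9680 ha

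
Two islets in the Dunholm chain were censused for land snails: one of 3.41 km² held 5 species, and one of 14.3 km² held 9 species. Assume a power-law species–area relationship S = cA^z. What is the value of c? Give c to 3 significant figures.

z = ln(S₂/S₁) / ln(A₂/A₁) = ln(9/5) / ln(14.3/3.41) = 0.5878 / 1.4335 = 0.4100
c = S₁ / A₁^z = 5 / 3.41^0.4100 = 5 / 1.654 = 3.024

3.02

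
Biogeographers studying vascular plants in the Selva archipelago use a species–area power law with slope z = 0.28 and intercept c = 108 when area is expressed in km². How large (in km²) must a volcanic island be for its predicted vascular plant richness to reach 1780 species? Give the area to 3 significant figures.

22200 km²

1780 = 108 × A^0.28  ⇒  A^0.28 = 1780/108 = 16.48
ln A = ln(16.48) / 0.28 = 2.8022 / 0.28 = 10.0080
A = e^10.0080 ≈ 22203 km²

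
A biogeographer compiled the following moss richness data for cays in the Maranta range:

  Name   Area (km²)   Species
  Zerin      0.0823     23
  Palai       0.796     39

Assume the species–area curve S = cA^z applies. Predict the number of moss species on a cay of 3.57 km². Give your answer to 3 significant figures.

z = ln(39/23) / ln(0.796/0.0823) = 0.5281 / 2.2692 = 0.2327
c = 23 / 0.0823^0.2327 = 23 / 0.5592 = 41.13
S₃ = 41.13 × 3.57^0.2327 = 41.13 × 1.345 ≈ 55.3

55.3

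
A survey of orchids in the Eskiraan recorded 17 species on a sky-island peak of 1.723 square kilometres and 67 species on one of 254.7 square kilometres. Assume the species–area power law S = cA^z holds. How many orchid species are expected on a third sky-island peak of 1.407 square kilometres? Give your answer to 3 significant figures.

z = ln(67/17) / ln(254.7/1.723) = 1.3715 / 4.9960 = 0.2745
c = 17 / 1.723^0.2745 = 17 / 1.161 = 14.64
S₃ = 14.64 × 1.407^0.2745 = 14.64 × 1.098 ≈ 16.08

16.1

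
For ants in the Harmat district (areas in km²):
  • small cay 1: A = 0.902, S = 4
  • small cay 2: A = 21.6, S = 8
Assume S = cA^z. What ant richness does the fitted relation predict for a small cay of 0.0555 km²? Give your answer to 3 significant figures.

z = ln(8/4) / ln(21.6/0.902) = 0.6931 / 3.1758 = 0.2183
c = 4 / 0.902^0.2183 = 4 / 0.9777 = 4.091
S₃ = 4.091 × 0.0555^0.2183 = 4.091 × 0.532 ≈ 2.177

2.18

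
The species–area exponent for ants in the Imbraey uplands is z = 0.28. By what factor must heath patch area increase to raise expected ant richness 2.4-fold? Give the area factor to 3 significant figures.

22.8

(A₂/A₁)^0.28 = 2.4, so A₂/A₁ = 2.4^(1/0.28) = 2.4^3.571
ln(A₂/A₁) = ln 2.4 / 0.28 = 0.8755 / 0.28 = 3.1267
A₂/A₁ = e^3.1267 ≈ 22.8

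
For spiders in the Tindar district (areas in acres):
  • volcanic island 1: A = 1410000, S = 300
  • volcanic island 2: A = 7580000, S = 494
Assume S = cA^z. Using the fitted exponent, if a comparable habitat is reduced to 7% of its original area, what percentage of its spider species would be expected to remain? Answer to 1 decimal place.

z = ln(494/300) / ln(7580000/1410000) = 0.4988 / 1.6819 = 0.2965
S_new/S_old = (A_new/A_old)^z = 0.07^0.2965 = exp(0.2965 × -2.6593) = 0.4545

45.4%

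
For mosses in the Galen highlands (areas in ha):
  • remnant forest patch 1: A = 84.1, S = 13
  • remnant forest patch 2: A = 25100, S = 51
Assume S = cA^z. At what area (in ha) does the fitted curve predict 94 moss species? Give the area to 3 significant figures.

321000 ha

z = ln(51/13) / ln(25100/84.1) = 1.3669 / 5.6986 = 0.2399
c = 13 / 84.1^0.2399 = 13 / 2.895 = 4.49
A = (94/4.49)^(1/0.2399) ⇒ ln A = ln(20.93)/0.2399 = 12.6799
A = e^12.6799 ≈ 321222 ha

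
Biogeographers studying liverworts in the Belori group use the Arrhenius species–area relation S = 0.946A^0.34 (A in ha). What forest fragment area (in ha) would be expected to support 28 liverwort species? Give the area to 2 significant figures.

21000 ha

28 = 0.946 × A^0.34  ⇒  A^0.34 = 28/0.946 = 29.6
ln A = ln(29.6) / 0.34 = 3.3877 / 0.34 = 9.9639
A = e^9.9639 ≈ 21245 ha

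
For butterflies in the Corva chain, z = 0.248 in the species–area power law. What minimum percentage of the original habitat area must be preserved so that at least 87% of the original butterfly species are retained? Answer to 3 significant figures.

57.0%

Need (A_new/A_old)^0.248 = 0.87, so A_new/A_old = 0.87^(1/0.248) = 0.87^4.032
ln(A_new/A_old) = ln 0.87 / 0.248 = -0.1393 / 0.248 = -0.5615
A_new/A_old = e^-0.5615 ≈ 0.5703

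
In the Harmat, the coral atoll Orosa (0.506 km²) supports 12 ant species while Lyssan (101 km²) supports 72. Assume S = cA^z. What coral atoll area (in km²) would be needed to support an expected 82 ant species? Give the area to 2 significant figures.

z = ln(72/12) / ln(101/0.506) = 1.7918 / 5.2963 = 0.3383
c = 12 / 0.506^0.3383 = 12 / 0.7942 = 15.11
A = (82/15.11)^(1/0.3383) ⇒ ln A = ln(5.427)/0.3383 = 4.9996
A = e^4.9996 ≈ 148.3 km²

150 km²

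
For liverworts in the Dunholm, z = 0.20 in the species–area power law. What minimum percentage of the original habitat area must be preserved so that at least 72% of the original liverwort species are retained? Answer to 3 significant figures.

19.3%

Need (A_new/A_old)^0.2 = 0.72, so A_new/A_old = 0.72^(1/0.2) = 0.72^5
ln(A_new/A_old) = ln 0.72 / 0.2 = -0.3285 / 0.2 = -1.6425
A_new/A_old = e^-1.6425 ≈ 0.1935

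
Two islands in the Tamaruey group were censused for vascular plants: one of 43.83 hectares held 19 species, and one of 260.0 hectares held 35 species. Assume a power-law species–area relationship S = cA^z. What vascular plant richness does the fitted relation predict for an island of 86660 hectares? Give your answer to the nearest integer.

z = ln(35/19) / ln(260/43.83) = 0.6109 / 1.7804 = 0.3431
c = 19 / 43.83^0.3431 = 19 / 3.659 = 5.193
S₃ = 5.193 × 86660^0.3431 = 5.193 × 49.47 ≈ 256.9

257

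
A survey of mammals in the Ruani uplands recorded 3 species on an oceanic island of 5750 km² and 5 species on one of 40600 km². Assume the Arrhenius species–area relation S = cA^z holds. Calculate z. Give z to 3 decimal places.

0.261

Taking logs: ln S = ln c + z ln A, so z = (ln S₂ − ln S₁)/(ln A₂ − ln A₁).
z = ln(5/3) / ln(40600/5750) = ln(1.667) / ln(7.061) = 0.5108 / 1.9546 = 0.2613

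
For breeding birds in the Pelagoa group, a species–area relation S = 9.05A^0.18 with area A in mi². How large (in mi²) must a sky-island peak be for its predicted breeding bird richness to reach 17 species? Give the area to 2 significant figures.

33 mi²

17 = 9.05 × A^0.18  ⇒  A^0.18 = 17/9.05 = 1.878
ln A = ln(1.878) / 0.18 = 0.6304 / 0.18 = 3.5025
A = e^3.5025 ≈ 33.2 mi²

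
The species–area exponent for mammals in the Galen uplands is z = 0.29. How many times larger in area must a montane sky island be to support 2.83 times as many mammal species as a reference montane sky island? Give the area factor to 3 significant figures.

(A₂/A₁)^0.29 = 2.83, so A₂/A₁ = 2.83^(1/0.29) = 2.83^3.448
ln(A₂/A₁) = ln 2.83 / 0.29 = 1.0403 / 0.29 = 3.5872
A₂/A₁ = e^3.5872 ≈ 36.13

36.1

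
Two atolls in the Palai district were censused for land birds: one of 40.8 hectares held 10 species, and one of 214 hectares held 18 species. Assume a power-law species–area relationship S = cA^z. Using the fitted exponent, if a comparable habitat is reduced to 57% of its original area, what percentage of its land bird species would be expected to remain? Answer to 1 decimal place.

81.9%

z = ln(18/10) / ln(214/40.8) = 0.5878 / 1.6573 = 0.3547
S_new/S_old = (A_new/A_old)^z = 0.57^0.3547 = exp(0.3547 × -0.5621) = 0.8193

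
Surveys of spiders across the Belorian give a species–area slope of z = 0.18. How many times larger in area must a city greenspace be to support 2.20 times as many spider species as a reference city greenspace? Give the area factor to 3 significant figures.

(A₂/A₁)^0.18 = 2.2, so A₂/A₁ = 2.2^(1/0.18) = 2.2^5.556
ln(A₂/A₁) = ln 2.2 / 0.18 = 0.7885 / 0.18 = 4.3803
A₂/A₁ = e^4.3803 ≈ 79.86

79.9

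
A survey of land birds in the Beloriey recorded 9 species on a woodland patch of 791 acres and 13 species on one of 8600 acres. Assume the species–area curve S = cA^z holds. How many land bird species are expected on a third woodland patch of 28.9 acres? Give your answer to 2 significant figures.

5.4

z = ln(13/9) / ln(8600/791) = 0.3677 / 2.3862 = 0.1541
c = 9 / 791^0.1541 = 9 / 2.797 = 3.218
S₃ = 3.218 × 28.9^0.1541 = 3.218 × 1.679 ≈ 5.404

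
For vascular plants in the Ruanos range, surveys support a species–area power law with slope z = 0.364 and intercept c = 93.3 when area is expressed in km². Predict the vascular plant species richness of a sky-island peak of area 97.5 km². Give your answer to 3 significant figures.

494

S = 93.3 × 97.5^0.364
ln S = ln 93.3 + 0.364 × ln 97.5 = 4.5358 + 0.364 × 4.5799 = 6.2029
S = e^6.2029 ≈ 494.2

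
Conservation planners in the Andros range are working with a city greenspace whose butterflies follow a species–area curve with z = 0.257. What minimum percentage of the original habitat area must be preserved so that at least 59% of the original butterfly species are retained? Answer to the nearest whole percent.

13%

Need (A_new/A_old)^0.257 = 0.59, so A_new/A_old = 0.59^(1/0.257) = 0.59^3.891
ln(A_new/A_old) = ln 0.59 / 0.257 = -0.5276 / 0.257 = -2.0530
A_new/A_old = e^-2.0530 ≈ 0.1283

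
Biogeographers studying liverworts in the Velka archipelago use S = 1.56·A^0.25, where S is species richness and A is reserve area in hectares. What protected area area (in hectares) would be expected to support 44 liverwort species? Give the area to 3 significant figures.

633000 hectares

44 = 1.56 × A^0.25  ⇒  A^0.25 = 44/1.56 = 28.21
ln A = ln(28.21) / 0.25 = 3.3395 / 0.25 = 13.3580
A = e^13.3580 ≈ 632867 hectares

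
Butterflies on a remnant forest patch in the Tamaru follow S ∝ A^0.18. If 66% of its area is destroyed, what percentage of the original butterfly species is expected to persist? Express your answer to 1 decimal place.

82.4%

S_new/S_old = (A_new/A_old)^z = 0.34^0.18
= exp(0.18 × ln 0.34) = exp(0.18 × -1.0788) = exp(-0.1942) ≈ 0.8235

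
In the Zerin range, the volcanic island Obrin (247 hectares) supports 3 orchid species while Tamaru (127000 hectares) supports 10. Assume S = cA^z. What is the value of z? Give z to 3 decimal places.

0.193

Taking logs: ln S = ln c + z ln A, so z = (ln S₂ − ln S₁)/(ln A₂ − ln A₁).
z = ln(10/3) / ln(127000/247) = ln(3.333) / ln(514.2) = 1.2040 / 6.2426 = 0.1929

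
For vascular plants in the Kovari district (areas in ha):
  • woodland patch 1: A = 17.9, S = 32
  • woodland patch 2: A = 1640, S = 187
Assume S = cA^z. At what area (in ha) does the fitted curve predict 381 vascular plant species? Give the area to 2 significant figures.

z = ln(187/32) / ln(1640/17.9) = 1.7654 / 4.5177 = 0.3908
c = 32 / 17.9^0.3908 = 32 / 3.087 = 10.37
A = (381/10.37)^(1/0.3908) ⇒ ln A = ln(36.76)/0.3908 = 9.2237
A = e^9.2237 ≈ 10134 ha

10000 ha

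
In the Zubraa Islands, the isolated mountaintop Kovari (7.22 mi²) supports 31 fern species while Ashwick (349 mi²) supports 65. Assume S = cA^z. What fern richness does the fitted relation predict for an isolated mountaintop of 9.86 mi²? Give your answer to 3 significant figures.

z = ln(65/31) / ln(349/7.22) = 0.7404 / 3.8782 = 0.1909
c = 31 / 7.22^0.1909 = 31 / 1.458 = 21.25
S₃ = 21.25 × 9.86^0.1909 = 21.25 × 1.548 ≈ 32.9

32.9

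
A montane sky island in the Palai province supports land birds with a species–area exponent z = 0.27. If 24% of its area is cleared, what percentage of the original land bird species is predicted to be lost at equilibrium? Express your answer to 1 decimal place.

S_new/S_old = (A_new/A_old)^z = 0.76^0.27
= exp(0.27 × ln 0.76) = exp(0.27 × -0.2744) = exp(-0.0741) ≈ 0.9286
Fraction lost = 1 − 0.9286 = 0.07142

7.1%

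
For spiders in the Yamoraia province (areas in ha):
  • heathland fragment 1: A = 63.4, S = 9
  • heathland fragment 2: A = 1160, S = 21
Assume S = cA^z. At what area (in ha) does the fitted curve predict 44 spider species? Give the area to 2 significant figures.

15000 ha

z = ln(21/9) / ln(1160/63.4) = 0.8473 / 2.9067 = 0.2915
c = 9 / 63.4^0.2915 = 9 / 3.352 = 2.685
A = (44/2.685)^(1/0.2915) ⇒ ln A = ln(16.39)/0.2915 = 9.5937
A = e^9.5937 ≈ 14671 ha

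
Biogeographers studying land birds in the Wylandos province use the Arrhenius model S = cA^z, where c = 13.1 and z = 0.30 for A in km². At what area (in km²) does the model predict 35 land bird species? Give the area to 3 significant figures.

35 = 13.1 × A^0.3  ⇒  A^0.3 = 35/13.1 = 2.672
ln A = ln(2.672) / 0.3 = 0.9827 / 0.3 = 3.2758
A = e^3.2758 ≈ 26.46 km²

26.5 km²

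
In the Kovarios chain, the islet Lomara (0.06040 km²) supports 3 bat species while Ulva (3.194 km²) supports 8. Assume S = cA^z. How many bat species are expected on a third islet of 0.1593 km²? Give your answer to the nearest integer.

4

z = ln(8/3) / ln(3.194/0.0604) = 0.9808 / 3.9680 = 0.2472
c = 3 / 0.0604^0.2472 = 3 / 0.4997 = 6.004
S₃ = 6.004 × 0.1593^0.2472 = 6.004 × 0.635 ≈ 3.813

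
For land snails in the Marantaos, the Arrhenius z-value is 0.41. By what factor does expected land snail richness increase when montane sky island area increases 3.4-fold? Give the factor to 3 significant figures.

S₂/S₁ = (A₂/A₁)^z = 3.4^0.41
ln(S₂/S₁) = 0.41 × ln 3.4 = 0.41 × 1.2238 = 0.5017
S₂/S₁ = e^0.5017 ≈ 1.652

1.65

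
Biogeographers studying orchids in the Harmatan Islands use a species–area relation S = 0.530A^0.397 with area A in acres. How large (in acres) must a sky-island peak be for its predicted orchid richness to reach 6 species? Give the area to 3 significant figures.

6 = 0.53 × A^0.397  ⇒  A^0.397 = 6/0.53 = 11.32
ln A = ln(11.32) / 0.397 = 2.4266 / 0.397 = 6.1124
A = e^6.1124 ≈ 451.4 acres

451 acres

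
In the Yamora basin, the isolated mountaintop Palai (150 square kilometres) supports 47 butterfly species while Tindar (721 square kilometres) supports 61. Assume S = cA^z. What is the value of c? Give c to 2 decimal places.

z = ln(S₂/S₁) / ln(A₂/A₁) = ln(61/47) / ln(721/150) = 0.2607 / 1.5700 = 0.1661
c = S₁ / A₁^z = 47 / 150^0.1661 = 47 / 2.298 = 20.45

20.45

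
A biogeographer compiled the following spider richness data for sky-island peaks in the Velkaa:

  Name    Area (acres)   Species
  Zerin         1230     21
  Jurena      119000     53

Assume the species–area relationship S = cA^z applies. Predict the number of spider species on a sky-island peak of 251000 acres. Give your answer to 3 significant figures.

61.6

z = ln(53/21) / ln(119000/1230) = 0.9258 / 4.5721 = 0.2025
c = 21 / 1230^0.2025 = 21 / 4.223 = 4.972
S₃ = 4.972 × 251000^0.2025 = 4.972 × 12.4 ≈ 61.65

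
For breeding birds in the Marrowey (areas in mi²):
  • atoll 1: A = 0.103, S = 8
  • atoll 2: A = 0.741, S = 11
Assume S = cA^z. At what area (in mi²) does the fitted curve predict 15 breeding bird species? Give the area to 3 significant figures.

5.06 mi²

z = ln(11/8) / ln(0.741/0.103) = 0.3185 / 1.9733 = 0.1614
c = 8 / 0.103^0.1614 = 8 / 0.6929 = 11.55
A = (15/11.55)^(1/0.1614) ⇒ ln A = ln(1.299)/0.1614 = 1.6221
A = e^1.6221 ≈ 5.064 mi²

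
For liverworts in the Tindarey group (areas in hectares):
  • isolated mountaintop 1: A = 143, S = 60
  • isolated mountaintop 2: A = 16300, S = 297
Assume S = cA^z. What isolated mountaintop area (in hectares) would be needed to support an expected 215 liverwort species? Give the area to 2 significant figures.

z = ln(297/60) / ln(16300/143) = 1.5994 / 4.7361 = 0.3377
c = 60 / 143^0.3377 = 60 / 5.344 = 11.23
A = (215/11.23)^(1/0.3377) ⇒ ln A = ln(19.15)/0.3377 = 8.7422
A = e^8.7422 ≈ 6262 hectares

6300 hectares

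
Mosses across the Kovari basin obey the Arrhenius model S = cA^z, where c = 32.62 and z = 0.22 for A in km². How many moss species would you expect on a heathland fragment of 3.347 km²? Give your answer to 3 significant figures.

42.6

S = 32.62 × 3.347^0.22
ln S = ln 32.62 + 0.22 × ln 3.347 = 3.4849 + 0.22 × 1.2081 = 3.7507
S = e^3.7507 ≈ 42.55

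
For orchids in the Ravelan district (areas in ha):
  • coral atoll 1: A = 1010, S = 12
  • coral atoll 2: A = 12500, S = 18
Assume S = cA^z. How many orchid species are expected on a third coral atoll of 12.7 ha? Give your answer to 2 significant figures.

z = ln(18/12) / ln(12500/1010) = 0.4055 / 2.5158 = 0.1612
c = 12 / 1010^0.1612 = 12 / 3.049 = 3.935
S₃ = 3.935 × 12.7^0.1612 = 3.935 × 1.506 ≈ 5.928

5.9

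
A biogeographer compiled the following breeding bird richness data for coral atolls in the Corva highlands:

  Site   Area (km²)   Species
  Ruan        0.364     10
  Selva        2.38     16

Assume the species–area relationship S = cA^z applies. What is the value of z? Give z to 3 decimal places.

Taking logs: ln S = ln c + z ln A, so z = (ln S₂ − ln S₁)/(ln A₂ − ln A₁).
z = ln(16/10) / ln(2.38/0.364) = ln(1.6) / ln(6.538) = 0.4700 / 1.8777 = 0.2503

0.250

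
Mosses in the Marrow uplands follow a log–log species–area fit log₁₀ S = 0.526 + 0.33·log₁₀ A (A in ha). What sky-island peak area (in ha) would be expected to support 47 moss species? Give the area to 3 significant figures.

47 = 3.357 × A^0.33  ⇒  A^0.33 = 47/3.357 = 14
ln A = ln(14) / 0.33 = 2.6390 / 0.33 = 7.9969
A = e^7.9969 ≈ 2972 ha

2970 ha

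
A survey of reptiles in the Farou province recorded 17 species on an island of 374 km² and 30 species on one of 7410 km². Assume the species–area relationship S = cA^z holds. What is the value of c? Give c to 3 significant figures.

z = ln(S₂/S₁) / ln(A₂/A₁) = ln(30/17) / ln(7410/374) = 0.5680 / 2.9863 = 0.1902
c = S₁ / A₁^z = 17 / 374^0.1902 = 17 / 3.086 = 5.509

5.51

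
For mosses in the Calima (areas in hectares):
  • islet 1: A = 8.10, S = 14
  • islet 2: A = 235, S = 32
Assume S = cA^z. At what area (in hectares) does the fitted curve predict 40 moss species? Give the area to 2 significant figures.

z = ln(32/14) / ln(235/8.1) = 0.8267 / 3.3677 = 0.2455
c = 14 / 8.1^0.2455 = 14 / 1.671 = 8.378
A = (40/8.378)^(1/0.2455) ⇒ ln A = ln(4.775)/0.2455 = 6.3686
A = e^6.3686 ≈ 583.3 hectares

580 hectares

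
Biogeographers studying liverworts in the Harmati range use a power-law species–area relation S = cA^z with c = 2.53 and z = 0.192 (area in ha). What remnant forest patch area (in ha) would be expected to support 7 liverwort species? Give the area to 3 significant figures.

200 ha

7 = 2.53 × A^0.192  ⇒  A^0.192 = 7/2.53 = 2.767
ln A = ln(2.767) / 0.192 = 1.0177 / 0.192 = 5.3005
A = e^5.3005 ≈ 200.4 ha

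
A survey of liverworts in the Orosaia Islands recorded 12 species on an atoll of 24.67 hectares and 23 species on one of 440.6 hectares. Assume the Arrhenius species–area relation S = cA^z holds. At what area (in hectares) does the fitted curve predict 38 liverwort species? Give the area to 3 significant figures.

z = ln(23/12) / ln(440.6/24.67) = 0.6506 / 2.8825 = 0.2257
c = 12 / 24.67^0.2257 = 12 / 2.062 = 5.821
A = (38/5.821)^(1/0.2257) ⇒ ln A = ln(6.528)/0.2257 = 8.3127
A = e^8.3127 ≈ 4076 hectares

4080 hectares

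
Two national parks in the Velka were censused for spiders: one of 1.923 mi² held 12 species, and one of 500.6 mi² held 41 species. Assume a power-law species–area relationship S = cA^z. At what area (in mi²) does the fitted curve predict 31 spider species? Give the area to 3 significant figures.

141 mi²

z = ln(41/12) / ln(500.6/1.923) = 1.2287 / 5.5619 = 0.2209
c = 12 / 1.923^0.2209 = 12 / 1.155 = 10.39
A = (31/10.39)^(1/0.2209) ⇒ ln A = ln(2.985)/0.2209 = 4.9502
A = e^4.9502 ≈ 141.2 mi²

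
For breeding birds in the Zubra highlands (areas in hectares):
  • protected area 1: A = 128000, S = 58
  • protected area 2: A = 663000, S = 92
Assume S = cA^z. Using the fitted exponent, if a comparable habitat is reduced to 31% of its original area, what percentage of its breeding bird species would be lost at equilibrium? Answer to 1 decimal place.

28.0%

z = ln(92/58) / ln(663000/128000) = 0.4613 / 1.6447 = 0.2805
S_new/S_old = (A_new/A_old)^z = 0.31^0.2805 = exp(0.2805 × -1.1712) = 0.72
Fraction lost = 1 − 0.72 = 0.28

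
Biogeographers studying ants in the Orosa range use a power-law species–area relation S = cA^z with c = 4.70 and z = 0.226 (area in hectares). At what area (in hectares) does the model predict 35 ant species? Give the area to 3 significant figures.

35 = 4.7 × A^0.226  ⇒  A^0.226 = 35/4.7 = 7.447
ln A = ln(7.447) / 0.226 = 2.0078 / 0.226 = 8.8840
A = e^8.8840 ≈ 7216 hectares

7220 hectares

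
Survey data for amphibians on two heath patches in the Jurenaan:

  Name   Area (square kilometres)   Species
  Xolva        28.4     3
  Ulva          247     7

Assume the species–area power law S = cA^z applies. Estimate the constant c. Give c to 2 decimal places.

z = ln(S₂/S₁) / ln(A₂/A₁) = ln(7/3) / ln(247/28.4) = 0.8473 / 2.1630 = 0.3917
c = S₁ / A₁^z = 3 / 28.4^0.3917 = 3 / 3.709 = 0.8088

0.81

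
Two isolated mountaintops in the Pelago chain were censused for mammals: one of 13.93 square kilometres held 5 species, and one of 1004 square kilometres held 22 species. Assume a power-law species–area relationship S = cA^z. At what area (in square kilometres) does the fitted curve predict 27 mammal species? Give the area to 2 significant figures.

1800 square kilometres

z = ln(22/5) / ln(1004/13.93) = 1.4816 / 4.2777 = 0.3464
c = 5 / 13.93^0.3464 = 5 / 2.49 = 2.008
A = (27/2.008)^(1/0.3464) ⇒ ln A = ln(13.45)/0.3464 = 7.5030
A = e^7.5030 ≈ 1814 square kilometres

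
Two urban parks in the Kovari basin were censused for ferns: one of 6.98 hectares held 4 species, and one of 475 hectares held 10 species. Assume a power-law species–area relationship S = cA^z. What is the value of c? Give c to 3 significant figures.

2.62

z = ln(S₂/S₁) / ln(A₂/A₁) = ln(10/4) / ln(475/6.98) = 0.9163 / 4.2203 = 0.2171
c = S₁ / A₁^z = 4 / 6.98^0.2171 = 4 / 1.525 = 2.623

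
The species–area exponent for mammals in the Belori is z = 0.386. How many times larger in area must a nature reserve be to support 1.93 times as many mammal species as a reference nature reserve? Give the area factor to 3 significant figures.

5.49

(A₂/A₁)^0.386 = 1.93, so A₂/A₁ = 1.93^(1/0.386) = 1.93^2.591
ln(A₂/A₁) = ln 1.93 / 0.386 = 0.6575 / 0.386 = 1.7034
A₂/A₁ = e^1.7034 ≈ 5.493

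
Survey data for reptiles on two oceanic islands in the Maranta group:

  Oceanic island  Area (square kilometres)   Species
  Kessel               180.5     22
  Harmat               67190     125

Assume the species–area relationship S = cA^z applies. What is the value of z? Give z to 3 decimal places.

Taking logs: ln S = ln c + z ln A, so z = (ln S₂ − ln S₁)/(ln A₂ − ln A₁).
z = ln(125/22) / ln(67190/180.5) = ln(5.682) / ln(372.2) = 1.7373 / 5.9195 = 0.2935

0.293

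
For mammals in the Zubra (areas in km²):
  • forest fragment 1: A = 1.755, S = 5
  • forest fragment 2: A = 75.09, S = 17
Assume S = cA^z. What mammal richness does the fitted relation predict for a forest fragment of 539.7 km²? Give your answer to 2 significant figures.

32

z = ln(17/5) / ln(75.09/1.755) = 1.2238 / 3.7562 = 0.3258
c = 5 / 1.755^0.3258 = 5 / 1.201 = 4.163
S₃ = 4.163 × 539.7^0.3258 = 4.163 × 7.765 ≈ 32.32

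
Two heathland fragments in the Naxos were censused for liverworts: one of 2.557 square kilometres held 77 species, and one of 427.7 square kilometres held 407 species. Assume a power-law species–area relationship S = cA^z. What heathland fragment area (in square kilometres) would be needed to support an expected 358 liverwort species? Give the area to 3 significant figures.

z = ln(407/77) / ln(427.7/2.557) = 1.6650 / 5.1196 = 0.3252
c = 77 / 2.557^0.3252 = 77 / 1.357 = 56.74
A = (358/56.74)^(1/0.3252) ⇒ ln A = ln(6.31)/0.3252 = 5.6640
A = e^5.6640 ≈ 288.3 square kilometres

288 square kilometres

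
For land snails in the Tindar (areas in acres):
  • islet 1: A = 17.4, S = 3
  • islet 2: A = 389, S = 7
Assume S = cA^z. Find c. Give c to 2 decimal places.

z = ln(S₂/S₁) / ln(A₂/A₁) = ln(7/3) / ln(389/17.4) = 0.8473 / 3.1071 = 0.2727
c = S₁ / A₁^z = 3 / 17.4^0.2727 = 3 / 2.179 = 1.377

1.38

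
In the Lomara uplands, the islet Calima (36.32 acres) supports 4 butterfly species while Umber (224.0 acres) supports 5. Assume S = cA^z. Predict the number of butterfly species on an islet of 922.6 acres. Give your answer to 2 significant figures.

5.9

z = ln(5/4) / ln(224/36.32) = 0.2231 / 1.8193 = 0.1227
c = 4 / 36.32^0.1227 = 4 / 1.554 = 2.575
S₃ = 2.575 × 922.6^0.1227 = 2.575 × 2.31 ≈ 5.948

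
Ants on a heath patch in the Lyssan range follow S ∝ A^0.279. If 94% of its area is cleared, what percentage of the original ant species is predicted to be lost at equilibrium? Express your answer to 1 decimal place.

S_new/S_old = (A_new/A_old)^z = 0.06^0.279
= exp(0.279 × ln 0.06) = exp(0.279 × -2.8134) = exp(-0.7849) ≈ 0.4561
Fraction lost = 1 − 0.4561 = 0.5439

54.4%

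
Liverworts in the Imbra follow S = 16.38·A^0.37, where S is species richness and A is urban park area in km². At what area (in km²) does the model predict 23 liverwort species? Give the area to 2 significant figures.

23 = 16.38 × A^0.37  ⇒  A^0.37 = 23/16.38 = 1.404
ln A = ln(1.404) / 0.37 = 0.3394 / 0.37 = 0.9174
A = e^0.9174 ≈ 2.503 km²

2.5 km²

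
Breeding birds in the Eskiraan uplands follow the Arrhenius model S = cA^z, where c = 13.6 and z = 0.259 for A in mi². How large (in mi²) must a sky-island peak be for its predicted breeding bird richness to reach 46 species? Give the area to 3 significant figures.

46 = 13.6 × A^0.259  ⇒  A^0.259 = 46/13.6 = 3.382
ln A = ln(3.382) / 0.259 = 1.2186 / 0.259 = 4.7049
A = e^4.7049 ≈ 110.5 mi²

110 mi²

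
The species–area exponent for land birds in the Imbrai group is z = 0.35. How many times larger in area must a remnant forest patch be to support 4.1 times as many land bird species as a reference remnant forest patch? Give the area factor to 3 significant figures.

(A₂/A₁)^0.35 = 4.1, so A₂/A₁ = 4.1^(1/0.35) = 4.1^2.857
ln(A₂/A₁) = ln 4.1 / 0.35 = 1.4110 / 0.35 = 4.0314
A₂/A₁ = e^4.0314 ≈ 56.34

56.3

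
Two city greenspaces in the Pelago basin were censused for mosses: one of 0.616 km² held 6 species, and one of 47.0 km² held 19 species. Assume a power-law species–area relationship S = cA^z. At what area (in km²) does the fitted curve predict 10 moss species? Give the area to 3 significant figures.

z = ln(19/6) / ln(47/0.616) = 1.1527 / 4.3347 = 0.2659
c = 6 / 0.616^0.2659 = 6 / 0.8791 = 6.825
A = (10/6.825)^(1/0.2659) ⇒ ln A = ln(1.465)/0.2659 = 1.4365
A = e^1.4365 ≈ 4.206 km²

4.21 km²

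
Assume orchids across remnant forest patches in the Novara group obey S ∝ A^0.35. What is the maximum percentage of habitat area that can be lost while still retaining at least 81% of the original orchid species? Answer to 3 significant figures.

Need (A_new/A_old)^0.35 = 0.81, so A_new/A_old = 0.81^(1/0.35) = 0.81^2.857
ln(A_new/A_old) = ln 0.81 / 0.35 = -0.2107 / 0.35 = -0.6021
A_new/A_old = e^-0.6021 ≈ 0.5477
Fraction that can be lost = 1 − 0.5477 = 0.4523

45.2%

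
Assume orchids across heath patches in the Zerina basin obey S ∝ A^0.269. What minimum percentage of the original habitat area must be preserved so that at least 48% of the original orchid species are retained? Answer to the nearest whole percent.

Need (A_new/A_old)^0.269 = 0.48, so A_new/A_old = 0.48^(1/0.269) = 0.48^3.717
ln(A_new/A_old) = ln 0.48 / 0.269 = -0.7340 / 0.269 = -2.7285
A_new/A_old = e^-2.7285 ≈ 0.06532

7%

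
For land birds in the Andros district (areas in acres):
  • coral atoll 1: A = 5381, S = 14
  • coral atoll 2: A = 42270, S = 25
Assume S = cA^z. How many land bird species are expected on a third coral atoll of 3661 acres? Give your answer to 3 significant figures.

z = ln(25/14) / ln(42270/5381) = 0.5798 / 2.0612 = 0.2813
c = 14 / 5381^0.2813 = 14 / 11.21 = 1.249
S₃ = 1.249 × 3661^0.2813 = 1.249 × 10.06 ≈ 12.56

12.6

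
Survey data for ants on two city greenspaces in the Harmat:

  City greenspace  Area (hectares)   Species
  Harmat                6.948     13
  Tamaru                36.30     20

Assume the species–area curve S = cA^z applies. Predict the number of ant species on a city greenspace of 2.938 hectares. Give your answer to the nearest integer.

10

z = ln(20/13) / ln(36.3/6.948) = 0.4308 / 1.6534 = 0.2605
c = 13 / 6.948^0.2605 = 13 / 1.657 = 7.845
S₃ = 7.845 × 2.938^0.2605 = 7.845 × 1.324 ≈ 10.39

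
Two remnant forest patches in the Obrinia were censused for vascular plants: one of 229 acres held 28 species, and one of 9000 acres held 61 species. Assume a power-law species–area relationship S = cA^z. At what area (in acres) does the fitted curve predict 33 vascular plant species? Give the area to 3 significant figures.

z = ln(61/28) / ln(9000/229) = 0.7787 / 3.6713 = 0.2121
c = 28 / 229^0.2121 = 28 / 3.166 = 8.844
A = (33/8.844)^(1/0.2121) ⇒ ln A = ln(3.731)/0.2121 = 6.2084
A = e^6.2084 ≈ 496.9 acres

497 acres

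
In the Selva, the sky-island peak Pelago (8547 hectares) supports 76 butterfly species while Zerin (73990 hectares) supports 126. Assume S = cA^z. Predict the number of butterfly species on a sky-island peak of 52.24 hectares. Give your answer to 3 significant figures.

23.0

z = ln(126/76) / ln(73990/8547) = 0.5055 / 2.1583 = 0.2342
c = 76 / 8547^0.2342 = 76 / 8.336 = 9.117
S₃ = 9.117 × 52.24^0.2342 = 9.117 × 2.526 ≈ 23.03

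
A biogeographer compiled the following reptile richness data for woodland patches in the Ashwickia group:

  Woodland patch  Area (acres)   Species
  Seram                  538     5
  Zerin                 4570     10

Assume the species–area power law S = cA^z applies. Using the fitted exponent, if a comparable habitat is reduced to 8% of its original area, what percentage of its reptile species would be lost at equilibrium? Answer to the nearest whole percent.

56%

z = ln(10/5) / ln(4570/538) = 0.6931 / 2.1394 = 0.3240
S_new/S_old = (A_new/A_old)^z = 0.08^0.3240 = exp(0.3240 × -2.5257) = 0.4412
Fraction lost = 1 − 0.4412 = 0.5588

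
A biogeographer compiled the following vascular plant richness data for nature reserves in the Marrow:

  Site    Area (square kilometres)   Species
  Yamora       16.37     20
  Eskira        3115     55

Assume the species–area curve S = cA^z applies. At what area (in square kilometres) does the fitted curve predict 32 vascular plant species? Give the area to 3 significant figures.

188 square kilometres

z = ln(55/20) / ln(3115/16.37) = 1.0116 / 5.2485 = 0.1927
c = 20 / 16.37^0.1927 = 20 / 1.714 = 11.67
A = (32/11.67)^(1/0.1927) ⇒ ln A = ln(2.742)/0.1927 = 5.2340
A = e^5.2340 ≈ 187.5 square kilometres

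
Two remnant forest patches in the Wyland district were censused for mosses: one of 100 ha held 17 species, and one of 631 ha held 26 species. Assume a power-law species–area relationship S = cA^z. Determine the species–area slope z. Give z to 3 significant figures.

0.231

Taking logs: ln S = ln c + z ln A, so z = (ln S₂ − ln S₁)/(ln A₂ − ln A₁).
z = ln(26/17) / ln(631/100) = ln(1.529) / ln(6.31) = 0.4249 / 1.8421 = 0.2306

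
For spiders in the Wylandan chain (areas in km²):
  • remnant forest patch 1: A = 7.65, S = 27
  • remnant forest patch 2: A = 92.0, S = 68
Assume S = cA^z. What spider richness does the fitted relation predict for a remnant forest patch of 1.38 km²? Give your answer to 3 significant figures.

z = ln(68/27) / ln(92/7.65) = 0.9237 / 2.4871 = 0.3714
c = 27 / 7.65^0.3714 = 27 / 2.129 = 12.68
S₃ = 12.68 × 1.38^0.3714 = 12.68 × 1.127 ≈ 14.29

14.3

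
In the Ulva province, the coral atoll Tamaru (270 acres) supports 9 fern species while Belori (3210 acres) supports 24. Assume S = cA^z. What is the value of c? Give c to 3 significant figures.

0.979

z = ln(S₂/S₁) / ln(A₂/A₁) = ln(24/9) / ln(3210/270) = 0.9808 / 2.4756 = 0.3962
c = S₁ / A₁^z = 9 / 270^0.3962 = 9 / 9.19 = 0.9794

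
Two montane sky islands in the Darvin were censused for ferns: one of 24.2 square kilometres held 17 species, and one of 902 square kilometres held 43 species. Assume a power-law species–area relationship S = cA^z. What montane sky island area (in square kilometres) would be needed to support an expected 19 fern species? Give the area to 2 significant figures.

z = ln(43/17) / ln(902/24.2) = 0.9280 / 3.6183 = 0.2565
c = 17 / 24.2^0.2565 = 17 / 2.264 = 7.508
A = (19/7.508)^(1/0.2565) ⇒ ln A = ln(2.531)/0.2565 = 3.6200
A = e^3.6200 ≈ 37.34 square kilometres

37 square kilometres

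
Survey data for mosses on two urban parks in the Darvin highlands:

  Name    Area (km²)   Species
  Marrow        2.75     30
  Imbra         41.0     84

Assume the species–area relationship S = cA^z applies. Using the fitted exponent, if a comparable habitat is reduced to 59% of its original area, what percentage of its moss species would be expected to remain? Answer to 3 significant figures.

81.8%

z = ln(84/30) / ln(41/2.75) = 1.0296 / 2.7020 = 0.3811
S_new/S_old = (A_new/A_old)^z = 0.59^0.3811 = exp(0.3811 × -0.5276) = 0.8179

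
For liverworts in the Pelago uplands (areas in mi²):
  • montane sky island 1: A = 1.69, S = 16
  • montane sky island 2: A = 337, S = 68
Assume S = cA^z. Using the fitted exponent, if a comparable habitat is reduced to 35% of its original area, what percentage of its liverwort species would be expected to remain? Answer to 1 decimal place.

z = ln(68/16) / ln(337/1.69) = 1.4469 / 5.2954 = 0.2732
S_new/S_old = (A_new/A_old)^z = 0.35^0.2732 = exp(0.2732 × -1.0498) = 0.7506

75.1%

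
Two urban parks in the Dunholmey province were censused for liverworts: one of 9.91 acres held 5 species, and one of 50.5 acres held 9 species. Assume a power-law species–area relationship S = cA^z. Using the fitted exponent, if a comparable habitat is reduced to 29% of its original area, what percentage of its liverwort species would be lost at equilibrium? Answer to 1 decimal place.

z = ln(9/5) / ln(50.5/9.91) = 0.5878 / 1.6284 = 0.3610
S_new/S_old = (A_new/A_old)^z = 0.29^0.3610 = exp(0.3610 × -1.2379) = 0.6397
Fraction lost = 1 − 0.6397 = 0.3603

36.0%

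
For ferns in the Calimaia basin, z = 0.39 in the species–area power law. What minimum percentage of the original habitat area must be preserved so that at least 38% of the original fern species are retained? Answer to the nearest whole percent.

Need (A_new/A_old)^0.39 = 0.38, so A_new/A_old = 0.38^(1/0.39) = 0.38^2.564
ln(A_new/A_old) = ln 0.38 / 0.39 = -0.9676 / 0.39 = -2.4810
A_new/A_old = e^-2.4810 ≈ 0.08366

8%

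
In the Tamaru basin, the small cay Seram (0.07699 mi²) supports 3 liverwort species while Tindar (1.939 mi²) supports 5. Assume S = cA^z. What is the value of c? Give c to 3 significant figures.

4.50

z = ln(S₂/S₁) / ln(A₂/A₁) = ln(5/3) / ln(1.939/0.07699) = 0.5108 / 3.2263 = 0.1583
c = S₁ / A₁^z = 3 / 0.07699^0.1583 = 3 / 0.6663 = 4.502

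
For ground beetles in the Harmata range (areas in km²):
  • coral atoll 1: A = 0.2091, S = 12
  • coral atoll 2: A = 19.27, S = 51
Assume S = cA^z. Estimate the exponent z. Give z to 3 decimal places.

0.320

Taking logs: ln S = ln c + z ln A, so z = (ln S₂ − ln S₁)/(ln A₂ − ln A₁).
z = ln(51/12) / ln(19.27/0.2091) = ln(4.25) / ln(92.16) = 1.4469 / 4.5235 = 0.3199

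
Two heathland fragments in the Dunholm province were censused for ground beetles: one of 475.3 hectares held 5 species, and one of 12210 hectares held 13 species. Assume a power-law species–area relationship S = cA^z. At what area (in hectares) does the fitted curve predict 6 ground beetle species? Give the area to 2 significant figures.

880 hectares

z = ln(13/5) / ln(12210/475.3) = 0.9555 / 3.2461 = 0.2944
c = 5 / 475.3^0.2944 = 5 / 6.138 = 0.8147
A = (6/0.8147)^(1/0.2944) ⇒ ln A = ln(7.365)/0.2944 = 6.7833
A = e^6.7833 ≈ 883 hectares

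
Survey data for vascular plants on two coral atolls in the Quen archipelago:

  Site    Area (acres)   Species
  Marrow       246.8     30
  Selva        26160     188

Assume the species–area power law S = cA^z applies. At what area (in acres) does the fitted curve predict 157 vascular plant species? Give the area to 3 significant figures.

16500 acres

z = ln(188/30) / ln(26160/246.8) = 1.8352 / 4.6634 = 0.3935
c = 30 / 246.8^0.3935 = 30 / 8.74 = 3.433
A = (157/3.433)^(1/0.3935) ⇒ ln A = ln(45.74)/0.3935 = 9.7141
A = e^9.7141 ≈ 16549 acres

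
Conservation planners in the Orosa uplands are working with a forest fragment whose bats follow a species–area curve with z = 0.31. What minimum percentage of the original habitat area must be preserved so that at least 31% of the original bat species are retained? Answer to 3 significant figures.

Need (A_new/A_old)^0.31 = 0.31, so A_new/A_old = 0.31^(1/0.31) = 0.31^3.226
ln(A_new/A_old) = ln 0.31 / 0.31 = -1.1712 / 0.31 = -3.7780
A_new/A_old = e^-3.7780 ≈ 0.02287

2.29%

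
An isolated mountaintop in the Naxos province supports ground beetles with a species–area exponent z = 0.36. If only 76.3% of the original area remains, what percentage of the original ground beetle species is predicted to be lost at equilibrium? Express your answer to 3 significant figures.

9.28%

S_new/S_old = (A_new/A_old)^z = 0.763^0.36
= exp(0.36 × ln 0.763) = exp(0.36 × -0.2705) = exp(-0.0974) ≈ 0.9072
Fraction lost = 1 − 0.9072 = 0.09279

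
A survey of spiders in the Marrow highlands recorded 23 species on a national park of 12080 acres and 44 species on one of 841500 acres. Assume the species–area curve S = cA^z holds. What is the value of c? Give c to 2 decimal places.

z = ln(S₂/S₁) / ln(A₂/A₁) = ln(44/23) / ln(841500/12080) = 0.6487 / 4.2436 = 0.1529
c = S₁ / A₁^z = 23 / 12080^0.1529 = 23 / 4.207 = 5.467

5.47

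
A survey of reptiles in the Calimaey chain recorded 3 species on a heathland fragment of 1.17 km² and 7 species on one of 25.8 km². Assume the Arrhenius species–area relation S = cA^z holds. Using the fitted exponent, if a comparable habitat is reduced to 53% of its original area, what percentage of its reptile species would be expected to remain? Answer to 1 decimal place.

84.0%

z = ln(7/3) / ln(25.8/1.17) = 0.8473 / 3.0934 = 0.2739
S_new/S_old = (A_new/A_old)^z = 0.53^0.2739 = exp(0.2739 × -0.6349) = 0.8404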